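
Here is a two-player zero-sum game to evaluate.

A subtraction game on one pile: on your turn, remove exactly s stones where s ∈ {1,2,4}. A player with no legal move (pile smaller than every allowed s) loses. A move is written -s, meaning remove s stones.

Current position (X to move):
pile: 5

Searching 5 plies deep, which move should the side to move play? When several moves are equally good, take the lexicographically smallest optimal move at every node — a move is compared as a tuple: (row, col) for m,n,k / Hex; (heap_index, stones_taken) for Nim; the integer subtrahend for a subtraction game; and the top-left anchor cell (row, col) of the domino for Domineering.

X's best at [5]: -2

p1 X@[5]: -1[4]-1 -2[3]+1* -4[1]-1
p2 O@[3]: -1[2]-1* -2[1]-1
p3 X@[2]: -1[1]-1 -2[0]+1*
p4 O@[0] terminal -1; root [5] d5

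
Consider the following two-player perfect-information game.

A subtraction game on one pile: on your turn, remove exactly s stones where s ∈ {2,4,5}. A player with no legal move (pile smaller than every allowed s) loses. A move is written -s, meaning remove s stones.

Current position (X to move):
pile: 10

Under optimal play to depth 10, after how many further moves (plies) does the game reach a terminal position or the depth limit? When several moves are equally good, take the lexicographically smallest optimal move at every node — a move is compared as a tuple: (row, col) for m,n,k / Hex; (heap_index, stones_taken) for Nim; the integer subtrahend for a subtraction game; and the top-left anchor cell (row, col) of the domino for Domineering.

PV length from [10]: 3 plies

ply 1, X at 10 | -2=+1→8*; -4=-1→6; -5=-1→5
ply 2, O at 8 | -2=-1→6*; -4=-1→4; -5=-1→3
ply 3, X at 6 | -2=-1→4; -4=-1→2; -5=+1→1*
ply 4: 1 is terminal -1 (O); from 10 depth 10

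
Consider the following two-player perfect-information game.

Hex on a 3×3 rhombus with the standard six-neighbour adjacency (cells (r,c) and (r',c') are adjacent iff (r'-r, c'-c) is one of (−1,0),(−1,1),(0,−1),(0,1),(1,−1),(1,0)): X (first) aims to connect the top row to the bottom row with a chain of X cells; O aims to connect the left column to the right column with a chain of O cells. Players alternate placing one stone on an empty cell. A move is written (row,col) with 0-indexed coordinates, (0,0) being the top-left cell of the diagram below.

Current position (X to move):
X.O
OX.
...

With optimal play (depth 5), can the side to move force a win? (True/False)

p1 X@[X.O/OX./...]: (0,1)[XXO/OX./...]+1* (1,2)[X.O/OXX/...]-1 (2,0)[X.O/OX./X..]-1 (2,1)[X.O/OX./.X.]-1 (2,2)[X.O/OX./..X]-1
p2 O@[XXO/OX./...]: (1,2)[XXO/OXO/...]-1* (2,0)[XXO/OX./O..]-1 (2,1)[XXO/OX./.O.]-1 (2,2)[XXO/OX./..O]-1
p3 X@[XXO/OXO/...]: (2,0)[XXO/OXO/X..]+1* (2,1)[XXO/OXO/.X.]+1 (2,2)[XXO/OXO/..X]+1
p4 O@[XXO/OXO/X..] terminal -1; root [X.O/OX./...] d5

X winning at [X.O/OX./...]: True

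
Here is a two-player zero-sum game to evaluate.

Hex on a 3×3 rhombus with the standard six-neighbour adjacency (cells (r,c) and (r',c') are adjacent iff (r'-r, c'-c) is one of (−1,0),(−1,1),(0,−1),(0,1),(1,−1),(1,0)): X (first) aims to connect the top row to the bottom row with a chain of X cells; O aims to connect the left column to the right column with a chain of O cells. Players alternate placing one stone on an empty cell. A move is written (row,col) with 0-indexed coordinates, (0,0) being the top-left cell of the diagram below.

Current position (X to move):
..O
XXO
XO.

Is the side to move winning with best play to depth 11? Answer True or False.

X winning at [..O/XXO/XO.]: True

ply 1, X at ..O/XXO/XO. | (0,0)=+1→X.O/XXO/XO.*; (0,1)=+1→.XO/XXO/XO.; (2,2)=+1→..O/XXO/XOX
ply 2: X.O/XXO/XO. is terminal -1 (O); from ..O/XXO/XO. depth 11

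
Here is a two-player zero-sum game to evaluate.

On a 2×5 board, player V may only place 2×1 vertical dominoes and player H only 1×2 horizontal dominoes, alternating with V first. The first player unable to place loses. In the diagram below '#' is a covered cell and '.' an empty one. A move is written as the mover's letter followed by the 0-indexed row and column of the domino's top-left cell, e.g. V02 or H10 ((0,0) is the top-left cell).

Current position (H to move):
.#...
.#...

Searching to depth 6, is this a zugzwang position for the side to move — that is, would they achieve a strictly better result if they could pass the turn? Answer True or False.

zugzwang(.#.../.#..., H) = False

p1 H@[.#.../.#...]: H02[.###./.#...]-1* H03[.#.##/.#...]-1 H12[.#.../.###.]-1 H13[.#.../.#.##]-1
p2 V@[.###./.#...]: V00[####./##...]-1 V04[.####/.#..#]+1*
p3 H@[.####/.#..#]: H12[.####/.####]-1*
p4 V@[.####/.####]: V00[#####/#####]+1*
p5 H@[#####/#####] terminal -1; root [.#.../.#...] d6
suppose H passes — search the same position with V to move:
pass> p1 V@[.#.../.#...]: V00[##.../##...]-1 V02[.##../.##..]-1 V03[.#.#./.#.#.]+1* V04[.#..#/.#..#]-1
pass> p2 H@[.#.#./.#.#.] terminal -1; root [.#.../.#...] d6
for H: play -1, pass -1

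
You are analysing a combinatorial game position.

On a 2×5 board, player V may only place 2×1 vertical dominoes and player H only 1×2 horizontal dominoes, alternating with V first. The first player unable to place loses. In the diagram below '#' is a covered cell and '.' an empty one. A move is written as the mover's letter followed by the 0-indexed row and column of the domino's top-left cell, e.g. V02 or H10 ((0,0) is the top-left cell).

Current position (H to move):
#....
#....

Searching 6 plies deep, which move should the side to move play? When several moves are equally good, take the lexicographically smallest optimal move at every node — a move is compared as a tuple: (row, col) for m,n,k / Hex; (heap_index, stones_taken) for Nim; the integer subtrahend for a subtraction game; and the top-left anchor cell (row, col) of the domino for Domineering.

[#..../#....] H move#1: H01:-1/###../#...., H02:+1/#.##./#....*, H03:-1/#..##/#...., H11:-1/#..../###.., H12:+1/#..../#.##., H13:-1/#..../#..##
[#.##./#....] V move#2: V01:-1/####./##...*, V04:-1/#.###/#...#
[####./##...] H move#3: H12:-1/####./####., H13:+1/####./##.##*
[####./##.##] end (terminal -1, V#4); searched #..../#.... to 6

H's best at [#..../#....]: H02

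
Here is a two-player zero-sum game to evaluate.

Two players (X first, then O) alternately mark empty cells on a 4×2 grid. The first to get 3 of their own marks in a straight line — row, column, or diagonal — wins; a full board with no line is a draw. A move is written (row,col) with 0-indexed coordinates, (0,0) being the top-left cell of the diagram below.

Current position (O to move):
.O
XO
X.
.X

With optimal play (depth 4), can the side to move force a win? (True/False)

[.O/XO/X./.X] O move#1: (0,0):-1/OO/XO/X./.X, (2,1):+1/.O/XO/XO/.X*, (3,0):-1/.O/XO/X./OX
[.O/XO/XO/.X] end (terminal -1, X#2); searched .O/XO/X./.X to 4

O winning at [.O/XO/X./.X]: True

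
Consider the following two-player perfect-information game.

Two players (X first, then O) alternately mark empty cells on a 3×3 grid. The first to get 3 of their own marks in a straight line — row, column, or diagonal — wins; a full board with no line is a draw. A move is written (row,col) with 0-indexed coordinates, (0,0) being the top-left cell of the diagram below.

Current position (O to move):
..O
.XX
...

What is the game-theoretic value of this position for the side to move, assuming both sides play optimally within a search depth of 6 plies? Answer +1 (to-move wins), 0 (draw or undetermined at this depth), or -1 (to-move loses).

[..O/.XX/...] O move#1: (0,0):-1/O.O/.XX/..., (0,1):-1/.OO/.XX/..., (1,0):+0/..O/OXX/...*, (2,0):-1/..O/.XX/O.., (2,1):-1/..O/.XX/.O., (2,2):-1/..O/.XX/..O
[..O/OXX/...] X move#2: (0,0):+0/X.O/OXX/...*, (0,1):+0/.XO/OXX/..., (2,0):+0/..O/OXX/X.., (2,1):+0/..O/OXX/.X., (2,2):-1/..O/OXX/..X
[X.O/OXX/...] O move#3: (0,1):-1/XOO/OXX/..., (2,0):-1/X.O/OXX/O.., (2,1):-1/X.O/OXX/.O., (2,2):+0/X.O/OXX/..O*
[X.O/OXX/..O] X move#4: (0,1):+0/XXO/OXX/..O*, (2,0):+0/X.O/OXX/X.O, (2,1):+0/X.O/OXX/.XO
[XXO/OXX/..O] O move#5: (2,0):-1/XXO/OXX/O.O, (2,1):+0/XXO/OXX/.OO*
[XXO/OXX/.OO] X move#6: (2,0):+0/XXO/OXX/XOO*
[XXO/OXX/XOO] end (terminal +0, O#7); searched ..O/.XX/... to 6

value(..O/.XX/..., O) = 0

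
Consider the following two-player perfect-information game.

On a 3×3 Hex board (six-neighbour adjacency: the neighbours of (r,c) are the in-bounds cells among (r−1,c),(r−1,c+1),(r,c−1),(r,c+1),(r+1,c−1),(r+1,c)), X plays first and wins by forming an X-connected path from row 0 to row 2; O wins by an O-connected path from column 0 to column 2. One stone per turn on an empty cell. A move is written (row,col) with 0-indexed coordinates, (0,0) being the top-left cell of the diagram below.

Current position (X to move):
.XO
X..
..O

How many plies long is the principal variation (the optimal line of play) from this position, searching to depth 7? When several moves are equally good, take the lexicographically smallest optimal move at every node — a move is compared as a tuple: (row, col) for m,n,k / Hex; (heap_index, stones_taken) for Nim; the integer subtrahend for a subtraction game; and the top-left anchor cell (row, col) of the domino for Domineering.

PV length from [.XO/X../..O]: 5 plies

[.XO/X../..O] X move#1: (0,0):-1/XXO/X../..O, (1,1):+1/.XO/XX./..O*, (1,2):-1/.XO/X.X/..O, (2,0):+1/.XO/X../X.O, (2,1):+1/.XO/X../.XO
[.XO/XX./..O] O move#2: (0,0):-1/OXO/XX./..O*, (1,2):-1/.XO/XXO/..O, (2,0):-1/.XO/XX./O.O, (2,1):-1/.XO/XX./.OO
[OXO/XX./..O] X move#3: (1,2):+1/OXO/XXX/..O*, (2,0):+1/OXO/XX./X.O, (2,1):+1/OXO/XX./.XO
[OXO/XXX/..O] O move#4: (2,0):-1/OXO/XXX/O.O*, (2,1):-1/OXO/XXX/.OO
[OXO/XXX/O.O] X move#5: (2,1):+1/OXO/XXX/OXO*
[OXO/XXX/OXO] end (terminal -1, O#6); searched .XO/X../..O to 7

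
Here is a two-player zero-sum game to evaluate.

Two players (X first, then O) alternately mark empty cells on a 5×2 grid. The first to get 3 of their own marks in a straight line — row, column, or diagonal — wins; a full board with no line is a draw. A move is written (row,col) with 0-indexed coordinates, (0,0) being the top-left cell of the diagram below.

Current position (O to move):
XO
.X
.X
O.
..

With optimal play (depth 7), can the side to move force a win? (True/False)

O winning at [XO/.X/.X/O./..]: False

[XO/.X/.X/O./..] O move#1: (1,0):-1/XO/OX/.X/O./.., (2,0):-1/XO/.X/OX/O./.., (3,1):+0/XO/.X/.X/OO/..*, (4,0):-1/XO/.X/.X/O./O., (4,1):-1/XO/.X/.X/O./.O
[XO/.X/.X/OO/..] X move#2: (1,0):+0/XO/XX/.X/OO/..*, (2,0):+0/XO/.X/XX/OO/.., (4,0):+0/XO/.X/.X/OO/X., (4,1):-1/XO/.X/.X/OO/.X
[XO/XX/.X/OO/..] O move#3: (2,0):+0/XO/XX/OX/OO/..*, (4,0):-1/XO/XX/.X/OO/O., (4,1):-1/XO/XX/.X/OO/.O
[XO/XX/OX/OO/..] X move#4: (4,0):+0/XO/XX/OX/OO/X.*, (4,1):-1/XO/XX/OX/OO/.X
[XO/XX/OX/OO/X.] O move#5: (4,1):+0/XO/XX/OX/OO/XO*
[XO/XX/OX/OO/XO] end (terminal +0, X#6); searched XO/.X/.X/O./.. to 7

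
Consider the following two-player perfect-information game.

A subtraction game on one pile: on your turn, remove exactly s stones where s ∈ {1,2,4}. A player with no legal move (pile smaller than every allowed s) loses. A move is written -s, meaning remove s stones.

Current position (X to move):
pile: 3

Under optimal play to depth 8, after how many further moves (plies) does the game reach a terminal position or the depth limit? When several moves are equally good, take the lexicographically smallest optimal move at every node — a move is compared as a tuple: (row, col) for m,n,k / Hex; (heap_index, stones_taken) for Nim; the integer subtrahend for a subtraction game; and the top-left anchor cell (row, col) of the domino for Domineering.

PV length from [3]: 2 plies

[3] X move#1: -1:-1/2*, -2:-1/1
[2] O move#2: -1:-1/1, -2:+1/0*
[0] end (terminal -1, X#3); searched 3 to 8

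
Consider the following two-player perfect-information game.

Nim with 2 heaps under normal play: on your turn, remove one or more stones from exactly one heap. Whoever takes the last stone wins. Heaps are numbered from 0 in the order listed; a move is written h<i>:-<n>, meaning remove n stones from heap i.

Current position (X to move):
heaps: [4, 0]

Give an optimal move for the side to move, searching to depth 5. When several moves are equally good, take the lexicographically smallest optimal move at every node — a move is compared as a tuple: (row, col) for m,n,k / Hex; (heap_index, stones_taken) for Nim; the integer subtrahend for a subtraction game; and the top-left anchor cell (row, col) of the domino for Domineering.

p1 X@[(4,0)]: h0:-1[(3,0)]-1 h0:-2[(2,0)]-1 h0:-3[(1,0)]-1 h0:-4[(0,0)]+1*
p2 O@[(0,0)] terminal -1; root [(4,0)] d5

X's best at [(4,0)]: h0:-4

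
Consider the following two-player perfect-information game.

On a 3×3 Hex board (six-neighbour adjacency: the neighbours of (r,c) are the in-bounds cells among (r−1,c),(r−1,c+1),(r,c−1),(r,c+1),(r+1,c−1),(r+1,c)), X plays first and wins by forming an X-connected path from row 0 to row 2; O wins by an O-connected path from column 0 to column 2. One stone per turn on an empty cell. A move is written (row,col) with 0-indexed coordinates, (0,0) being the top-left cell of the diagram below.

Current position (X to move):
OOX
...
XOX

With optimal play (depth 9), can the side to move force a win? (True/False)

X winning at [OOX/.../XOX]: True

ply 1, X at OOX/.../XOX | (1,0)=+1→OOX/X../XOX*; (1,1)=+1→OOX/.X./XOX; (1,2)=+1→OOX/..X/XOX
ply 2, O at OOX/X../XOX | (1,1)=-1→OOX/XO./XOX*; (1,2)=-1→OOX/X.O/XOX
ply 3, X at OOX/XO./XOX | (1,2)=+1→OOX/XOX/XOX*
ply 4: OOX/XOX/XOX is terminal -1 (O); from OOX/.../XOX depth 9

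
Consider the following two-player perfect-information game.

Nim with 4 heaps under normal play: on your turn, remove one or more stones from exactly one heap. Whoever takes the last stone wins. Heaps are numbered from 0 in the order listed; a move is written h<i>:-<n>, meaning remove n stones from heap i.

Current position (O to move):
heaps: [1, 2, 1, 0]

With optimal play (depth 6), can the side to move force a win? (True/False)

O winning at [(1,2,1,0)]: True

[(1,2,1,0)] O move#1: h0:-1:-1/(0,2,1,0), h1:-1:-1/(1,1,1,0), h1:-2:+1/(1,0,1,0)*, h2:-1:-1/(1,2,0,0)
[(1,0,1,0)] X move#2: h0:-1:-1/(0,0,1,0)*, h2:-1:-1/(1,0,0,0)
[(0,0,1,0)] O move#3: h2:-1:+1/(0,0,0,0)*
[(0,0,0,0)] end (terminal -1, X#4); searched (1,2,1,0) to 6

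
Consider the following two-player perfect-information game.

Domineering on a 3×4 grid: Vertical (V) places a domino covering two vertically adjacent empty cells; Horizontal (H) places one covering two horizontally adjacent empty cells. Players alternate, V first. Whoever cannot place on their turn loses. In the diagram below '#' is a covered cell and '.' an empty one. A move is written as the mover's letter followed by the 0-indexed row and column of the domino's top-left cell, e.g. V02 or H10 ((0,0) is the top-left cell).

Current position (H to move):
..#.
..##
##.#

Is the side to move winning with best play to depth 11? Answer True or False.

p1 H@[..#./..##/##.#]: H00[###./..##/##.#]+1* H10[..#./####/##.#]+1
p2 V@[###./..##/##.#] terminal -1; root [..#./..##/##.#] d11

H winning at [..#./..##/##.#]: True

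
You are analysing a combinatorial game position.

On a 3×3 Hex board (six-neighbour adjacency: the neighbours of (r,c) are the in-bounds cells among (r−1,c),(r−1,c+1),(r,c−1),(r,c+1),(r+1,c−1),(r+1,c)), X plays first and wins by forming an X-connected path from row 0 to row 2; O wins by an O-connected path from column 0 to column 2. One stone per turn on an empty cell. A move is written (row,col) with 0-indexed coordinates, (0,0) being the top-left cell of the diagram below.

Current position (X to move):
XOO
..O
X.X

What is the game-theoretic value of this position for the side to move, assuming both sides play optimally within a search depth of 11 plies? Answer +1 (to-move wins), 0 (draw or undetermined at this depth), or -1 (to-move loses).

ply 1, X at XOO/..O/X.X | (1,0)=+1→XOO/X.O/X.X*; (1,1)=-1→XOO/.XO/X.X; (2,1)=-1→XOO/..O/XXX
ply 2: XOO/X.O/X.X is terminal -1 (O); from XOO/..O/X.X depth 11

value(XOO/..O/X.X, X) = +1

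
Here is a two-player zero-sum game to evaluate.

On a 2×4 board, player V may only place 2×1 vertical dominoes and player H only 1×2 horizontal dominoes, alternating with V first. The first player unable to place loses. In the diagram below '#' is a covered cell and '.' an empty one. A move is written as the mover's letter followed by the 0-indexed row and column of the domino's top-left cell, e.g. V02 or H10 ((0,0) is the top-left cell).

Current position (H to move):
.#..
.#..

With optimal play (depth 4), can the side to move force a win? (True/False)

H winning at [.#../.#..]: True

[.#../.#..] H move#1: H02:+1/.###/.#..*, H12:+1/.#../.###
[.###/.#..] V move#2: V00:-1/####/##..*
[####/##..] H move#3: H12:+1/####/####*
[####/####] end (terminal -1, V#4); searched .#../.#.. to 4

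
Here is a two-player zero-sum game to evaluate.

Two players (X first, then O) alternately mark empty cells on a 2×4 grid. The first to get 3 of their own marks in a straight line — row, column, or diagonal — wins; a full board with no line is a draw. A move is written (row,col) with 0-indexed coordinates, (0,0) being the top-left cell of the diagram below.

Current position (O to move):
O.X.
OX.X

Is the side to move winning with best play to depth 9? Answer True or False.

O winning at [O.X./OX.X]: False

p1 O@[O.X./OX.X]: (0,1)[OOX./OX.X]-1 (0,3)[O.XO/OX.X]-1 (1,2)[O.X./OXOX]+0*
p2 X@[O.X./OXOX]: (0,1)[OXX./OXOX]+0* (0,3)[O.XX/OXOX]+0
p3 O@[OXX./OXOX]: (0,3)[OXXO/OXOX]+0*
p4 X@[OXXO/OXOX] terminal +0; root [O.X./OX.X] d9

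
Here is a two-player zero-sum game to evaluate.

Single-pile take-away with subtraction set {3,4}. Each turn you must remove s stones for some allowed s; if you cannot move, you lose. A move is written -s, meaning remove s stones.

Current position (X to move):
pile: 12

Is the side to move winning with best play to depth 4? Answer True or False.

[12] X move#1: -3:+1/9*, -4:+1/8
[9] O move#2: -3:-1/6*, -4:-1/5
[6] X move#3: -3:-1/3, -4:+1/2*
[2] end (terminal -1, O#4); searched 12 to 4

X winning at [12]: True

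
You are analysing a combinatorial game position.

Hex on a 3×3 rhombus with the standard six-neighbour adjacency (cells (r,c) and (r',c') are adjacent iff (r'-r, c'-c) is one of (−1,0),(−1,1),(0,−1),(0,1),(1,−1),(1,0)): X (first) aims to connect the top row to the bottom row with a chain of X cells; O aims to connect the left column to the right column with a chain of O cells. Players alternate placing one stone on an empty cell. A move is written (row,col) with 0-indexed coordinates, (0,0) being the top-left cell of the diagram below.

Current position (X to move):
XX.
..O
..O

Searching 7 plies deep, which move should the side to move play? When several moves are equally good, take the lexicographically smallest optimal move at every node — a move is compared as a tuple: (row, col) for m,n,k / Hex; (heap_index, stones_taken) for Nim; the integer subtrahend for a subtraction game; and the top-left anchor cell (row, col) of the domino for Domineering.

X's best at [XX./..O/..O]: (1,1)

[XX./..O/..O] X move#1: (0,2):-1/XXX/..O/..O, (1,0):-1/XX./X.O/..O, (1,1):+1/XX./.XO/..O*, (2,0):+1/XX./..O/X.O, (2,1):-1/XX./..O/.XO
[XX./.XO/..O] O move#2: (0,2):-1/XXO/.XO/..O*, (1,0):-1/XX./OXO/..O, (2,0):-1/XX./.XO/O.O, (2,1):-1/XX./.XO/.OO
[XXO/.XO/..O] X move#3: (1,0):+1/XXO/XXO/..O*, (2,0):+1/XXO/.XO/X.O, (2,1):+1/XXO/.XO/.XO
[XXO/XXO/..O] O move#4: (2,0):-1/XXO/XXO/O.O*, (2,1):-1/XXO/XXO/.OO
[XXO/XXO/O.O] X move#5: (2,1):+1/XXO/XXO/OXO*
[XXO/XXO/OXO] end (terminal -1, O#6); searched XX./..O/..O to 7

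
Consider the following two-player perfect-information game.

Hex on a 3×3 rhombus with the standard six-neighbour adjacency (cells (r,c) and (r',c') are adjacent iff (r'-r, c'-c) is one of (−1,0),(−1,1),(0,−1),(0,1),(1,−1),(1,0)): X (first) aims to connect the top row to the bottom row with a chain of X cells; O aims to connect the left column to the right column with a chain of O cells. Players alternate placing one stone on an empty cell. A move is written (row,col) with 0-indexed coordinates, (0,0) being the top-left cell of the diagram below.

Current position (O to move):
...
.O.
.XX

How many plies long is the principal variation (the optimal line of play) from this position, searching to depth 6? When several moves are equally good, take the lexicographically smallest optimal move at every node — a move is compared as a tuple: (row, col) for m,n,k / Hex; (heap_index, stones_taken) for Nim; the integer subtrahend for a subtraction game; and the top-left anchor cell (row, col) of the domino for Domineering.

PV length from [.../.O./.XX]: 5 plies

[.../.O./.XX] O move#1: (0,0):+1/O../.O./.XX*, (0,1):+1/.O./.O./.XX, (0,2):+1/..O/.O./.XX, (1,0):+1/.../OO./.XX, (1,2):+1/.../.OO/.XX, (2,0):+1/.../.O./OXX
[O../.O./.XX] X move#2: (0,1):-1/OX./.O./.XX*, (0,2):-1/O.X/.O./.XX, (1,0):-1/O../XO./.XX, (1,2):-1/O../.OX/.XX, (2,0):-1/O../.O./XXX
[OX./.O./.XX] O move#3: (0,2):+1/OXO/.O./.XX*, (1,0):+1/OX./OO./.XX, (1,2):+1/OX./.OO/.XX, (2,0):+1/OX./.O./OXX
[OXO/.O./.XX] X move#4: (1,0):-1/OXO/XO./.XX*, (1,2):-1/OXO/.OX/.XX, (2,0):-1/OXO/.O./XXX
[OXO/XO./.XX] O move#5: (1,2):-1/OXO/XOO/.XX, (2,0):+1/OXO/XO./OXX*
[OXO/XO./OXX] end (terminal -1, X#6); searched .../.O./.XX to 6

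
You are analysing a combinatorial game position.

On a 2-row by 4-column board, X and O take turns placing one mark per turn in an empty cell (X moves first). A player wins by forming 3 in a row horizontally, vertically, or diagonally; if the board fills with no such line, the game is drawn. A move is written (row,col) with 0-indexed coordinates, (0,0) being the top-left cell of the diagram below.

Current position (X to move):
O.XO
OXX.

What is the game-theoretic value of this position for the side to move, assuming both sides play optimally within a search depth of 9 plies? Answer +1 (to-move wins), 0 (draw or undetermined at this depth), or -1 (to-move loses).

value(O.XO/OXX., X) = +1

[O.XO/OXX.] X move#1: (0,1):+0/OXXO/OXX., (1,3):+1/O.XO/OXXX*
[O.XO/OXXX] end (terminal -1, O#2); searched O.XO/OXX. to 9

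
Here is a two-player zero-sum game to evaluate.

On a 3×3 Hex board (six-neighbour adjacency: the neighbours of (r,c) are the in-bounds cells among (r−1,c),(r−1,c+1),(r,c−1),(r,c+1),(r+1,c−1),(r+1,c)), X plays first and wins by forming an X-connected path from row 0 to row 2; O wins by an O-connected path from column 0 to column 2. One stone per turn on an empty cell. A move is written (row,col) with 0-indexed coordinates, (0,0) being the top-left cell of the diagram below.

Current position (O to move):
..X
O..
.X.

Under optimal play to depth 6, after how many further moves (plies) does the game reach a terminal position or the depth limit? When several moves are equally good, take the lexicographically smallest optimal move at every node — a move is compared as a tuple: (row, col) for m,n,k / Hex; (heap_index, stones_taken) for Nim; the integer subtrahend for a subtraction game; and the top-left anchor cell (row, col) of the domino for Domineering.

ply 1, O at ..X/O../.X. | (0,0)=-1→O.X/O../.X.*; (0,1)=-1→.OX/O../.X.; (1,1)=-1→..X/OO./.X.; (1,2)=-1→..X/O.O/.X.; (2,0)=-1→..X/O../OX.; (2,2)=-1→..X/O../.XO
ply 2, X at O.X/O../.X. | (0,1)=+1→OXX/O../.X.*; (1,1)=+1→O.X/OX./.X.; (1,2)=+1→O.X/O.X/.X.; (2,0)=+1→O.X/O../XX.; (2,2)=+1→O.X/O../.XX
ply 3, O at OXX/O../.X. | (1,1)=-1→OXX/OO./.X.*; (1,2)=-1→OXX/O.O/.X.; (2,0)=-1→OXX/O../OX.; (2,2)=-1→OXX/O../.XO
ply 4, X at OXX/OO./.X. | (1,2)=+1→OXX/OOX/.X.*; (2,0)=-1→OXX/OO./XX.; (2,2)=-1→OXX/OO./.XX
ply 5: OXX/OOX/.X. is terminal -1 (O); from ..X/O../.X. depth 6

PV length from [..X/O../.X.]: 4 plies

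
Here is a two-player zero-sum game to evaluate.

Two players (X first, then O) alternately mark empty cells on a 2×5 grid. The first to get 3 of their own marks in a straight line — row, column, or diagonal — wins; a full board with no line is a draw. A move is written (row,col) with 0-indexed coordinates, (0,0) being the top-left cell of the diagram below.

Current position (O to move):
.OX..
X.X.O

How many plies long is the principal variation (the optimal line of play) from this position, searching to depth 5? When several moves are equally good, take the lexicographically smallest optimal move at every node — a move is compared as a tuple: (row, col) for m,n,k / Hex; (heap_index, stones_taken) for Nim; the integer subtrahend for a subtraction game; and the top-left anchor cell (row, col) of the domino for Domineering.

ply 1, O at .OX../X.X.O | (0,0)=-1→OOX../X.X.O; (0,3)=-1→.OXO./X.X.O; (0,4)=-1→.OX.O/X.X.O; (1,1)=+0→.OX../XOX.O*; (1,3)=-1→.OX../X.XOO
ply 2, X at .OX../XOX.O | (0,0)=+0→XOX../XOX.O*; (0,3)=+0→.OXX./XOX.O; (0,4)=+0→.OX.X/XOX.O; (1,3)=+0→.OX../XOXXO
ply 3, O at XOX../XOX.O | (0,3)=+0→XOXO./XOX.O*; (0,4)=+0→XOX.O/XOX.O; (1,3)=+0→XOX../XOXOO
ply 4, X at XOXO./XOX.O | (0,4)=+0→XOXOX/XOX.O*; (1,3)=+0→XOXO./XOXXO
ply 5, O at XOXOX/XOX.O | (1,3)=+0→XOXOX/XOXOO*
ply 6: XOXOX/XOXOO is terminal +0 (X); from .OX../X.X.O depth 5

PV length from [.OX../X.X.O]: 5 plies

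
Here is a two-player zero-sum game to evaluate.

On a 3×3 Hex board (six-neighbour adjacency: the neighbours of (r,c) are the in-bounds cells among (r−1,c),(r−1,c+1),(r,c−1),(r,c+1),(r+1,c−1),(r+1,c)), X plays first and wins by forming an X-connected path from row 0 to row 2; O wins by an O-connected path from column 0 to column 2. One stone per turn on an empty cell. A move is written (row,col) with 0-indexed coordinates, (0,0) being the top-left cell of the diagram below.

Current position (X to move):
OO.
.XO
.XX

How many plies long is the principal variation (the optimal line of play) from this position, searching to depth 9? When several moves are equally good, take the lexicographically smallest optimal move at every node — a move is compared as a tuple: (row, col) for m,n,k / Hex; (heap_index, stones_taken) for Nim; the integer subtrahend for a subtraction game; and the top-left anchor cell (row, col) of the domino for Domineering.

p1 X@[OO./.XO/.XX]: (0,2)[OOX/.XO/.XX]+1* (1,0)[OO./XXO/.XX]-1 (2,0)[OO./.XO/XXX]-1
p2 O@[OOX/.XO/.XX] terminal -1; root [OO./.XO/.XX] d9

PV length from [OO./.XO/.XX]: 1 ply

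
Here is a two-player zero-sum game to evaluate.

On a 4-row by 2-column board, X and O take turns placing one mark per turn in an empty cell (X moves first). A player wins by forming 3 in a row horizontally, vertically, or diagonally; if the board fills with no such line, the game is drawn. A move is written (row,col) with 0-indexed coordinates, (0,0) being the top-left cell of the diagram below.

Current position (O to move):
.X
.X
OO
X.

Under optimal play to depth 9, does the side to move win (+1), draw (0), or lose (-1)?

p1 O@[.X/.X/OO/X.]: (0,0)[OX/.X/OO/X.]+0* (1,0)[.X/OX/OO/X.]+0 (3,1)[.X/.X/OO/XO]+0
p2 X@[OX/.X/OO/X.]: (1,0)[OX/XX/OO/X.]+0* (3,1)[OX/.X/OO/XX]-1
p3 O@[OX/XX/OO/X.]: (3,1)[OX/XX/OO/XO]+0*
p4 X@[OX/XX/OO/XO] terminal +0; root [.X/.X/OO/X.] d9

value(.X/.X/OO/X., O) = 0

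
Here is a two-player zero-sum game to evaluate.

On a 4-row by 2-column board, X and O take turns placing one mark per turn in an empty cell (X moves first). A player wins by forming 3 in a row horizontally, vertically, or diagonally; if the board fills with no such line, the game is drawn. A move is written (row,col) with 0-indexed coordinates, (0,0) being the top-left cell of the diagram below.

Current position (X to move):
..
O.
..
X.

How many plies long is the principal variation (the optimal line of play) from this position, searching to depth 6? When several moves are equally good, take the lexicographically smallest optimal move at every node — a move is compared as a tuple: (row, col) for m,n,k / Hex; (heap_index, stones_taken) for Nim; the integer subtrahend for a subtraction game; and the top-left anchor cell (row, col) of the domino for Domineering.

PV length from [../O./../X.]: 6 plies

p1 X@[../O./../X.]: (0,0)[X./O./../X.]+0* (0,1)[.X/O./../X.]+0 (1,1)[../OX/../X.]+0 (2,0)[../O./X./X.]+0 (2,1)[../O./.X/X.]+0 (3,1)[../O./../XX]+0
p2 O@[X./O./../X.]: (0,1)[XO/O./../X.]+0* (1,1)[X./OO/../X.]+0 (2,0)[X./O./O./X.]+0 (2,1)[X./O./.O/X.]+0 (3,1)[X./O./../XO]+0
p3 X@[XO/O./../X.]: (1,1)[XO/OX/../X.]+0* (2,0)[XO/O./X./X.]+0 (2,1)[XO/O./.X/X.]+0 (3,1)[XO/O./../XX]+0
p4 O@[XO/OX/../X.]: (2,0)[XO/OX/O./X.]+0* (2,1)[XO/OX/.O/X.]+0 (3,1)[XO/OX/../XO]+0
p5 X@[XO/OX/O./X.]: (2,1)[XO/OX/OX/X.]+0* (3,1)[XO/OX/O./XX]+0
p6 O@[XO/OX/OX/X.]: (3,1)[XO/OX/OX/XO]+0*
p7 X@[XO/OX/OX/XO] terminal +0; root [../O./../X.] d6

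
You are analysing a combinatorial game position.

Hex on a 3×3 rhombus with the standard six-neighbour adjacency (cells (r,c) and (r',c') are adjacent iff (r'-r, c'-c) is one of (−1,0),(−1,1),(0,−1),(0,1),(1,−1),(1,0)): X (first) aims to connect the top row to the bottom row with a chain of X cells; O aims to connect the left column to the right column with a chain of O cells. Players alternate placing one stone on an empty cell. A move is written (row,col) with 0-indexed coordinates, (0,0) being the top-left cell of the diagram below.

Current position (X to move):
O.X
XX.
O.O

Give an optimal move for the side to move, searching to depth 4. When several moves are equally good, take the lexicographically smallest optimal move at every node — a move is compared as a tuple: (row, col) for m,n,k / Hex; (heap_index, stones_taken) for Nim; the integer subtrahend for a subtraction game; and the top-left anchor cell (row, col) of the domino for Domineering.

p1 X@[O.X/XX./O.O]: (0,1)[OXX/XX./O.O]-1 (1,2)[O.X/XXX/O.O]-1 (2,1)[O.X/XX./OXO]+1*
p2 O@[O.X/XX./OXO] terminal -1; root [O.X/XX./O.O] d4

X's best at [O.X/XX./O.O]: (2,1)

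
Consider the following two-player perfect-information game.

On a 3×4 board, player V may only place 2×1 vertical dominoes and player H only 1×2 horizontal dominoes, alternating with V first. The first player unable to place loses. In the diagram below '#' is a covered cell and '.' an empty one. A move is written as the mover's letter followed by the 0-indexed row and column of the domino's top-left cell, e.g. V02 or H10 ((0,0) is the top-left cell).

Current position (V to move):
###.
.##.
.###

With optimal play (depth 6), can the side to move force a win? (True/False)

[###./.##./.###] V move#1: V03:+1/####/.###/.###*, V10:+1/###./###./####
[####/.###/.###] end (terminal -1, H#2); searched ###./.##./.### to 6

V winning at [###./.##./.###]: True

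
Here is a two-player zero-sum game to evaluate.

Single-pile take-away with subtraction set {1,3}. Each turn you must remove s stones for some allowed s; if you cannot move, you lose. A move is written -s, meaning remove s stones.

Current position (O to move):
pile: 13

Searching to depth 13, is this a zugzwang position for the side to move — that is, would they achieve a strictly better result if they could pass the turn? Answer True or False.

p1 O@[13]: -1[12]+1* -3[10]+1
p2 X@[12]: -1[11]-1* -3[9]-1
p3 O@[11]: -1[10]+1* -3[8]+1
p4 X@[10]: -1[9]-1* -3[7]-1
p5 O@[9]: -1[8]+1* -3[6]+1
p6 X@[8]: -1[7]-1* -3[5]-1
p7 O@[7]: -1[6]+1* -3[4]+1
p8 X@[6]: -1[5]-1* -3[3]-1
p9 O@[5]: -1[4]+1* -3[2]+1
p10 X@[4]: -1[3]-1* -3[1]-1
p11 O@[3]: -1[2]+1* -3[0]+1
p12 X@[2]: -1[1]-1*
p13 O@[1]: -1[0]+1*
p14 X@[0] terminal -1; root [13] d13
if O skipped the turn, X would face:
~ p1 X@[13]: -1[12]+1* -3[10]+1
~ p2 O@[12]: -1[11]-1* -3[9]-1
~ p3 X@[11]: -1[10]+1* -3[8]+1
~ p4 O@[10]: -1[9]-1* -3[7]-1
~ p5 X@[9]: -1[8]+1* -3[6]+1
~ p6 O@[8]: -1[7]-1* -3[5]-1
~ p7 X@[7]: -1[6]+1* -3[4]+1
~ p8 O@[6]: -1[5]-1* -3[3]-1
~ p9 X@[5]: -1[4]+1* -3[2]+1
~ p10 O@[4]: -1[3]-1* -3[1]-1
~ p11 X@[3]: -1[2]+1* -3[0]+1
~ p12 O@[2]: -1[1]-1*
~ p13 X@[1]: -1[0]+1*
~ p14 O@[0] terminal -1; root [13] d13
compare (O): move=+1 vs pass=-1

zugzwang(13, O) = False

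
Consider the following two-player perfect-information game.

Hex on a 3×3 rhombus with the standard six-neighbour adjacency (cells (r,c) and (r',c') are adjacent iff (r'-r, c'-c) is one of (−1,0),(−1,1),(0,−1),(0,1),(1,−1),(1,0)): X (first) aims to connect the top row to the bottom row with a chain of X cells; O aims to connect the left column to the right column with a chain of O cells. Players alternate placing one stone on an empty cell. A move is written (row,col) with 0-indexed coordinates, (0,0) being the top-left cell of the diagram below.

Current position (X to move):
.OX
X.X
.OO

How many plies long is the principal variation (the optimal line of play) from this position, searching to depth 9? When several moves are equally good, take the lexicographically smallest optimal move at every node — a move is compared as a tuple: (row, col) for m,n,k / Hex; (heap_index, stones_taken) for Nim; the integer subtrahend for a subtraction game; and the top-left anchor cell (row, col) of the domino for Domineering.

p1 X@[.OX/X.X/.OO]: (0,0)[XOX/X.X/.OO]-1 (1,1)[.OX/XXX/.OO]-1 (2,0)[.OX/X.X/XOO]+1*
p2 O@[.OX/X.X/XOO]: (0,0)[OOX/X.X/XOO]-1* (1,1)[.OX/XOX/XOO]-1
p3 X@[OOX/X.X/XOO]: (1,1)[OOX/XXX/XOO]+1*
p4 O@[OOX/XXX/XOO] terminal -1; root [.OX/X.X/.OO] d9

PV length from [.OX/X.X/.OO]: 3 plies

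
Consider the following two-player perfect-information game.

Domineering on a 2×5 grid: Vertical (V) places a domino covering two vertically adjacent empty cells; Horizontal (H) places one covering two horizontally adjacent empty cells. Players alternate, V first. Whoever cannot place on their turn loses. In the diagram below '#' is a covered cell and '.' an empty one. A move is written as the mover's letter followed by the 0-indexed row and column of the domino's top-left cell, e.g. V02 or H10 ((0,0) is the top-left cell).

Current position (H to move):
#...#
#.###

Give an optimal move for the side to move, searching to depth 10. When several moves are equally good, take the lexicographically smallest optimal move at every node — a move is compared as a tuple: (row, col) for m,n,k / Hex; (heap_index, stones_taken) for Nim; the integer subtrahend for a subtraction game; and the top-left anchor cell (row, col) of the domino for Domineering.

H's best at [#...#/#.###]: H01

p1 H@[#...#/#.###]: H01[###.#/#.###]+1* H02[#.###/#.###]-1
p2 V@[###.#/#.###] terminal -1; root [#...#/#.###] d10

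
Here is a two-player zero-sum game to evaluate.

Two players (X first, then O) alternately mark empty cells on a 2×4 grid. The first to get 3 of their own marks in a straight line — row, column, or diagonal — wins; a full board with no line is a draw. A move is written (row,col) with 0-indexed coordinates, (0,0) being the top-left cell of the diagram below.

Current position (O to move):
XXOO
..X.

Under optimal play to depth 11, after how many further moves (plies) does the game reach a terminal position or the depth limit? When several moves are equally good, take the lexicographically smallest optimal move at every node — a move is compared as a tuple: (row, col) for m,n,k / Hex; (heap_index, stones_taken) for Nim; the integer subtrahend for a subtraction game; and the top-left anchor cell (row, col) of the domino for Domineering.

[XXOO/..X.] O move#1: (1,0):+0/XXOO/O.X.*, (1,1):+0/XXOO/.OX., (1,3):+0/XXOO/..XO
[XXOO/O.X.] X move#2: (1,1):+0/XXOO/OXX.*, (1,3):+0/XXOO/O.XX
[XXOO/OXX.] O move#3: (1,3):+0/XXOO/OXXO*
[XXOO/OXXO] end (terminal +0, X#4); searched XXOO/..X. to 11

PV length from [XXOO/..X.]: 3 plies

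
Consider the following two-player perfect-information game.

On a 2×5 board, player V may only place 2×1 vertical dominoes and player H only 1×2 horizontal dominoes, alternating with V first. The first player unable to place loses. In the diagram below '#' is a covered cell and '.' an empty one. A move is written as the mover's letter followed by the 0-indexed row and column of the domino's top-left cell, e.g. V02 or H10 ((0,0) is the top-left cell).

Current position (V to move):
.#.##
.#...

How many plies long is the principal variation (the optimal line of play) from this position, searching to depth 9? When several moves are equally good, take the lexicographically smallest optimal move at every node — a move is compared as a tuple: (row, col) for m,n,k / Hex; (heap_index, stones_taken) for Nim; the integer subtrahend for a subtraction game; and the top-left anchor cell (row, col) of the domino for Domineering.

ply 1, V at .#.##/.#... | V00=-1→##.##/##...; V02=+1→.####/.##..*
ply 2, H at .####/.##.. | H13=-1→.####/.####*
ply 3, V at .####/.#### | V00=+1→#####/#####*
ply 4: #####/##### is terminal -1 (H); from .#.##/.#... depth 9

PV length from [.#.##/.#...]: 3 plies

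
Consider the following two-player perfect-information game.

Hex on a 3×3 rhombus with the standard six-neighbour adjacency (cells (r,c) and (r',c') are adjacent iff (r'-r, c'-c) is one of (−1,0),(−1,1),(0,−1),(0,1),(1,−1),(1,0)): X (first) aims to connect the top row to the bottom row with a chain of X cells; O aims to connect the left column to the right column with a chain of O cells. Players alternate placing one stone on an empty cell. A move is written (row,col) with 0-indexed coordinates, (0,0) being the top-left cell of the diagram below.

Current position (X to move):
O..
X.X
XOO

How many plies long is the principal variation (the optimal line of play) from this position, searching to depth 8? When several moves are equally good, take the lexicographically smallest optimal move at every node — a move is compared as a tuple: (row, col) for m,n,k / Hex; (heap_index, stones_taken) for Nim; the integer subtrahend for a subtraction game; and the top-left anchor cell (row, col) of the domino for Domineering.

p1 X@[O../X.X/XOO]: (0,1)[OX./X.X/XOO]+1* (0,2)[O.X/X.X/XOO]+1 (1,1)[O../XXX/XOO]+1
p2 O@[OX./X.X/XOO] terminal -1; root [O../X.X/XOO] d8

PV length from [O../X.X/XOO]: 1 ply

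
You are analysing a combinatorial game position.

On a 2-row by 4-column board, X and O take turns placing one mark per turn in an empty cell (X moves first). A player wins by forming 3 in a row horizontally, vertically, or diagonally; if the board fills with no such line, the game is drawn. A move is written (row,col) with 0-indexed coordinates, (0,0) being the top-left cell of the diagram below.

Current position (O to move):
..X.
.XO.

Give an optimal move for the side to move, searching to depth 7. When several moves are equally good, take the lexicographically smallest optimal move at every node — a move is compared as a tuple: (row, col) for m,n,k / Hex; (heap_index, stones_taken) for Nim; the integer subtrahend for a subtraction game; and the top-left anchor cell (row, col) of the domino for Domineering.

ply 1, O at ..X./.XO. | (0,0)=+0→O.X./.XO.*; (0,1)=+0→.OX./.XO.; (0,3)=+0→..XO/.XO.; (1,0)=-1→..X./OXO.; (1,3)=-1→..X./.XOO
ply 2, X at O.X./.XO. | (0,1)=+0→OXX./.XO.*; (0,3)=+0→O.XX/.XO.; (1,0)=+0→O.X./XXO.; (1,3)=+0→O.X./.XOX
ply 3, O at OXX./.XO. | (0,3)=+0→OXXO/.XO.*; (1,0)=-1→OXX./OXO.; (1,3)=-1→OXX./.XOO
ply 4, X at OXXO/.XO. | (1,0)=+0→OXXO/XXO.*; (1,3)=+0→OXXO/.XOX
ply 5, O at OXXO/XXO. | (1,3)=+0→OXXO/XXOO*
ply 6: OXXO/XXOO is terminal +0 (X); from ..X./.XO. depth 7

O's best at [..X./.XO.]: (0,0)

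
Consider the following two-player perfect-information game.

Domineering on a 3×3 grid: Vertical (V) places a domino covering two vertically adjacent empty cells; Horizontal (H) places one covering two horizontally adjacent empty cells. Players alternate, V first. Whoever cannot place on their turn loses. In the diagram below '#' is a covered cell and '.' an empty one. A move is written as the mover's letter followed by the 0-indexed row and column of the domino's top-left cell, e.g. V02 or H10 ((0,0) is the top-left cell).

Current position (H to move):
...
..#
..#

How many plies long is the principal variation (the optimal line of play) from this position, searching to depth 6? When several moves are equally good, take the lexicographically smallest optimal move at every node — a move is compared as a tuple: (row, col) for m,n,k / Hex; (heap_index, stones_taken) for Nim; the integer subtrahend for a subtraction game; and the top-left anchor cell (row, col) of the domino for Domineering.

ply 1, H at .../..#/..# | H00=-1→##./..#/..#; H01=-1→.##/..#/..#; H10=+1→.../###/..#*; H20=-1→.../..#/###
ply 2: .../###/..# is terminal -1 (V); from .../..#/..# depth 6

PV length from [.../..#/..#]: 1 ply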